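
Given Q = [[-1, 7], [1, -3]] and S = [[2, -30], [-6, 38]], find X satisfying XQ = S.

X = [[-6, -4], [5, -1]]

Right-multiplying both sides by Q⁻¹ gives X = SQ⁻¹.
det Q = -4, so Q⁻¹ = [[3/4, 7/4], [1/4, 1/4]].
X = SQ⁻¹ = [[2, -30], [-6, 38]] · [[3/4, 7/4], [1/4, 1/4]] = [[-6, -4], [5, -1]].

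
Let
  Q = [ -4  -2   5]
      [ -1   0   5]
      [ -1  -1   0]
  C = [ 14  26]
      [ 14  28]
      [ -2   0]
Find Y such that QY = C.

Y = [[-4, 2], [6, -2], [2, 6]]

Left-multiplying both sides by Q⁻¹ gives Y = Q⁻¹C.
det Q = -5, so Q⁻¹ = [[-1, 1, 2], [1, -1, -3], [-1/5, 2/5, 2/5]].
Y = Q⁻¹C = [[-1, 1, 2], [1, -1, -3], [-1/5, 2/5, 2/5]] · [[14, 26], [14, 28], [-2, 0]] = [[-4, 2], [6, -2], [2, 6]].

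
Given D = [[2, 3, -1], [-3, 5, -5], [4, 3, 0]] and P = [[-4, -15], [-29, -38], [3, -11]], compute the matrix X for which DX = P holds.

Left-multiplying both sides by D⁻¹ gives X = D⁻¹P.
det D = -1; the adjugate gives D⁻¹ = [[-15, 3, 10], [20, -4, -13], [29, -6, -19]].
X = D⁻¹P = [[-15, 3, 10], [20, -4, -13], [29, -6, -19]] · [[-4, -15], [-29, -38], [3, -11]] = [[3, 1], [-3, -5], [1, 2]].

X = [[3, 1], [-3, -5], [1, 2]]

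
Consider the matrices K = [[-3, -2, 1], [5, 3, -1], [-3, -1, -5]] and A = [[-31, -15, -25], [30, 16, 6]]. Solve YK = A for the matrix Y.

Y = [[6, 1, 6], [2, 6, -2]]

Since K sits to the right of Y, Y = AK⁻¹.
K has determinant -4; K⁻¹ = [[4, 11/4, 1/4], [-7, -9/2, -1/2], [-1, -3/4, -1/4]].
Y = AK⁻¹ = [[-31, -15, -25], [30, 16, 6]] · [[4, 11/4, 1/4], [-7, -9/2, -1/2], [-1, -3/4, -1/4]] = [[6, 1, 6], [2, 6, -2]].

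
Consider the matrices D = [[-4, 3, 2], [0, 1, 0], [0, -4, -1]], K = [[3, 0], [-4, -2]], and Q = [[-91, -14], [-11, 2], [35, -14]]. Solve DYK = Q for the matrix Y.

Isolating Y: multiply by D⁻¹ from the left and K⁻¹ from the right, so Y = D⁻¹QK⁻¹.
det D = 4, so D⁻¹ = [[-1/4, -5/4, -1/2], [0, 1, 0], [0, -4, -1]].
det K = -6; the adjugate gives K⁻¹ = [[1/3, 0], [-2/3, -1/2]].
D⁻¹Q = [[19, 8], [-11, 2], [9, 6]].
Y = (D⁻¹Q)K⁻¹ = [[1, -4], [-5, -1], [-1, -3]].

Y = [[1, -4], [-5, -1], [-1, -3]]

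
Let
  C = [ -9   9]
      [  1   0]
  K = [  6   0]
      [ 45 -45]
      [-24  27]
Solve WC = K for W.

Right-multiplying both sides by C⁻¹ gives W = KC⁻¹.
det C = -9, so C⁻¹ = [[0, 1], [1/9, 1]].
W = KC⁻¹ = [[6, 0], [45, -45], [-24, 27]] · [[0, 1], [1/9, 1]] = [[0, 6], [-5, 0], [3, 3]].

W = [[0, 6], [-5, 0], [3, 3]]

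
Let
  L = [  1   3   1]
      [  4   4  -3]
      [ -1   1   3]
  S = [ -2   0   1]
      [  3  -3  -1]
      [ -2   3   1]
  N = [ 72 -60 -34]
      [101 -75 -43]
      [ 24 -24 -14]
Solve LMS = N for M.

Left-multiply by L⁻¹ and right-multiply by S⁻¹: M = L⁻¹NS⁻¹.
det L = -4; the adjugate gives L⁻¹ = [[-15/4, 2, 13/4], [9/4, -1, -7/4], [-2, 1, 2]].
S has determinant 3; S⁻¹ = [[0, 1, 1], [-1/3, 0, 1/3], [1, 2, 2]].
L⁻¹N = [[10, -3, -4], [19, -18, -9], [5, -3, -3]].
M = (L⁻¹N)S⁻¹ = [[-3, 2, 1], [-3, 1, -5], [-2, -1, -2]].

M = [[-3, 2, 1], [-3, 1, -5], [-2, -1, -2]]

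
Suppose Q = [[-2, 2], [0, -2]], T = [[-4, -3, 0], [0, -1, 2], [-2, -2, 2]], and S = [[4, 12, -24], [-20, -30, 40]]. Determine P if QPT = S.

P = [[-1, -2, -2], [0, -5, -5]]

P = Q⁻¹ST⁻¹ (apply Q⁻¹ on the left and T⁻¹ on the right).
det Q = 4, so Q⁻¹ = [[-1/2, -1/2], [0, -1/2]].
det T = 4, so T⁻¹ = [[1/2, 3/2, -3/2], [-1, -2, 2], [-1/2, -1/2, 1]].
Q⁻¹S = [[8, 9, -8], [10, 15, -20]].
P = (Q⁻¹S)T⁻¹ = [[-1, -2, -2], [0, -5, -5]].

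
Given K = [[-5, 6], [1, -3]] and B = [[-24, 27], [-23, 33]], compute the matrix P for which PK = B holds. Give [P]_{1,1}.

Since K sits to the right of P, P = BK⁻¹.
K has determinant 9; K⁻¹ = [[-1/3, -2/3], [-1/9, -5/9]].
P = BK⁻¹ = [[-24, 27], [-23, 33]] · [[-1/3, -2/3], [-1/9, -5/9]] = [[5, 1], [4, -3]].

5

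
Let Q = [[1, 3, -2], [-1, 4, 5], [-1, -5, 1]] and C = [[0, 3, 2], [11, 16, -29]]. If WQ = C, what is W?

Since Q sits to the right of W, W = CQ⁻¹.
Q has determinant -1; Q⁻¹ = [[-29, -7, -23], [4, 1, 3], [-9, -2, -7]].
W = CQ⁻¹ = [[0, 3, 2], [11, 16, -29]] · [[-29, -7, -23], [4, 1, 3], [-9, -2, -7]] = [[-6, -1, -5], [6, -3, -2]].

W = [[-6, -1, -5], [6, -3, -2]]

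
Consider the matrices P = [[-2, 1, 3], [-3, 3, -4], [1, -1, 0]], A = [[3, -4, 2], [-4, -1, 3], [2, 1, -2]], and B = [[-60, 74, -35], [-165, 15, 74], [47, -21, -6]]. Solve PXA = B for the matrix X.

X = P⁻¹BA⁻¹ (apply P⁻¹ on the left and A⁻¹ on the right).
det P = 4, so P⁻¹ = [[-1, -3/4, -13/4], [-1, -3/4, -17/4], [0, -1/4, -3/4]].
det A = 1; the adjugate gives A⁻¹ = [[-1, -6, -10], [-2, -10, -17], [-2, -11, -19]].
P⁻¹B = [[31, -17, -1], [-16, 4, 5], [6, 12, -14]].
X = (P⁻¹B)A⁻¹ = [[5, -5, -2], [-2, 1, -3], [-2, -2, 2]].

X = [[5, -5, -2], [-2, 1, -3], [-2, -2, 2]]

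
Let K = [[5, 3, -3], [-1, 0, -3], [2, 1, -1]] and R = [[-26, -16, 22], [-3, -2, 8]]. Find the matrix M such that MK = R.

M = [[-4, -2, -4], [1, -2, -5]]

K is on the right of M, so right-multiply by K⁻¹: M = RK⁻¹.
det K = -3, so K⁻¹ = [[-1, 0, 3], [7/3, -1/3, -6], [1/3, -1/3, -1]].
M = RK⁻¹ = [[-26, -16, 22], [-3, -2, 8]] · [[-1, 0, 3], [7/3, -1/3, -6], [1/3, -1/3, -1]] = [[-4, -2, -4], [1, -2, -5]].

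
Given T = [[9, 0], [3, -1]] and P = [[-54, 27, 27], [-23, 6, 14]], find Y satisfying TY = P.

Left-multiplying both sides by T⁻¹ gives Y = T⁻¹P.
det T = -9; the adjugate gives T⁻¹ = [[1/9, 0], [1/3, -1]].
Y = T⁻¹P = [[1/9, 0], [1/3, -1]] · [[-54, 27, 27], [-23, 6, 14]] = [[-6, 3, 3], [5, 3, -5]].

Y = [[-6, 3, 3], [5, 3, -5]]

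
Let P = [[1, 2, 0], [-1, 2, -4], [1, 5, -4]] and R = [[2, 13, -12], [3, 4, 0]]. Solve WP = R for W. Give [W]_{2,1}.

-1

P is on the right of W, so right-multiply by P⁻¹: W = RP⁻¹.
det P = -4; the adjugate gives P⁻¹ = [[-3, -2, 2], [2, 1, -1], [7/4, 3/4, -1]].
W = RP⁻¹ = [[2, 13, -12], [3, 4, 0]] · [[-3, -2, 2], [2, 1, -1], [7/4, 3/4, -1]] = [[-1, 0, 3], [-1, -2, 2]].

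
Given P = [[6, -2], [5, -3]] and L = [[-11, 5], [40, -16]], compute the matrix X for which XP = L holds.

Right-multiplying both sides by P⁻¹ gives X = LP⁻¹.
det P = -8; the adjugate gives P⁻¹ = [[3/8, -1/4], [5/8, -3/4]].
X = LP⁻¹ = [[-11, 5], [40, -16]] · [[3/8, -1/4], [5/8, -3/4]] = [[-1, -1], [5, 2]].

X = [[-1, -1], [5, 2]]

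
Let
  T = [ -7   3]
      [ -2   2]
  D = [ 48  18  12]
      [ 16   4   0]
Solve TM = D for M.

Left-multiplying both sides by T⁻¹ gives M = T⁻¹D.
T has determinant -8; T⁻¹ = [[-1/4, 3/8], [-1/4, 7/8]].
M = T⁻¹D = [[-1/4, 3/8], [-1/4, 7/8]] · [[48, 18, 12], [16, 4, 0]] = [[-6, -3, -3], [2, -1, -3]].

M = [[-6, -3, -3], [2, -1, -3]]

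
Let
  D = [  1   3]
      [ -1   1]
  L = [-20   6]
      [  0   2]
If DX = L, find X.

X = [[-5, 0], [-5, 2]]

Since D multiplies X on the left, X = D⁻¹L.
D has determinant 4; D⁻¹ = [[1/4, -3/4], [1/4, 1/4]].
X = D⁻¹L = [[1/4, -3/4], [1/4, 1/4]] · [[-20, 6], [0, 2]] = [[-5, 0], [-5, 2]].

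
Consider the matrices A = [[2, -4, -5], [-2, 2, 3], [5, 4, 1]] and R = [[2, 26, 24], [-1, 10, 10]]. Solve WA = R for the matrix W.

W = [[-5, -1, 2], [0, 3, 1]]

Since A sits to the right of W, W = RA⁻¹.
det A = 2; the adjugate gives A⁻¹ = [[-5, -8, -1], [17/2, 27/2, 2], [-9, -14, -2]].
W = RA⁻¹ = [[2, 26, 24], [-1, 10, 10]] · [[-5, -8, -1], [17/2, 27/2, 2], [-9, -14, -2]] = [[-5, -1, 2], [0, 3, 1]].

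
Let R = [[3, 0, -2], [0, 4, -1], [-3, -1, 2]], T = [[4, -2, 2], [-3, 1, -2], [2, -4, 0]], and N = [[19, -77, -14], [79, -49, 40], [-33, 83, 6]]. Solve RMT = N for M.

M = [[-2, 3, 4], [2, -2, 0], [-1, 3, -5]]

Left-multiply by R⁻¹ and right-multiply by T⁻¹: M = R⁻¹NT⁻¹.
R has determinant -3; R⁻¹ = [[-7/3, -2/3, -8/3], [-1, 0, -1], [-4, -1, -4]].
det T = -4; the adjugate gives T⁻¹ = [[2, 2, -1/2], [1, 1, -1/2], [-5/2, -3, 1/2]].
R⁻¹N = [[-9, -9, -10], [14, -6, 8], [-23, 25, -8]].
M = (R⁻¹N)T⁻¹ = [[-2, 3, 4], [2, -2, 0], [-1, 3, -5]].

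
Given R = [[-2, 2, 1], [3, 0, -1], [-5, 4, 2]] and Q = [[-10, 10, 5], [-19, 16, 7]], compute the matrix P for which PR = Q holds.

P = [[5, 0, 0], [-4, 1, 6]]

R is on the right of P, so right-multiply by R⁻¹: P = QR⁻¹.
R has determinant 2; R⁻¹ = [[2, 0, -1], [-1/2, 1/2, 1/2], [6, -1, -3]].
P = QR⁻¹ = [[-10, 10, 5], [-19, 16, 7]] · [[2, 0, -1], [-1/2, 1/2, 1/2], [6, -1, -3]] = [[5, 0, 0], [-4, 1, 6]].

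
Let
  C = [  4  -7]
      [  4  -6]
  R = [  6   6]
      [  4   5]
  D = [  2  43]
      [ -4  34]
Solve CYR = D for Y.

Y = [[-5, 5], [1, -3]]

Y = C⁻¹DR⁻¹ (apply C⁻¹ on the left and R⁻¹ on the right).
det C = 4, so C⁻¹ = [[-3/2, 7/4], [-1, 1]].
det R = 6; the adjugate gives R⁻¹ = [[5/6, -1], [-2/3, 1]].
C⁻¹D = [[-10, -5], [-6, -9]].
Y = (C⁻¹D)R⁻¹ = [[-5, 5], [1, -3]].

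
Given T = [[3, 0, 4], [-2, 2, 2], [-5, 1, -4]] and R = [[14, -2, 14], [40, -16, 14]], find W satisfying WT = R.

Since T sits to the right of W, W = RT⁻¹.
det T = 2, so T⁻¹ = [[-5, 2, -4], [-9, 4, -7], [4, -3/2, 3]].
W = RT⁻¹ = [[14, -2, 14], [40, -16, 14]] · [[-5, 2, -4], [-9, 4, -7], [4, -3/2, 3]] = [[4, -1, 0], [0, -5, -6]].

W = [[4, -1, 0], [0, -5, -6]]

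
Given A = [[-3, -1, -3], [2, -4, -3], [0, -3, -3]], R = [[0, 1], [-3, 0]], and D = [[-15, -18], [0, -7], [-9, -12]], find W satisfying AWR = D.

W = [[4, -4], [3, -5], [1, 4]]

W = A⁻¹DR⁻¹ (apply A⁻¹ on the left and R⁻¹ on the right).
det A = 3, so A⁻¹ = [[1, 2, -3], [2, 3, -5], [-2, -3, 14/3]].
det R = 3, so R⁻¹ = [[0, -1/3], [1, 0]].
A⁻¹D = [[12, 4], [15, 3], [-12, 1]].
W = (A⁻¹D)R⁻¹ = [[4, -4], [3, -5], [1, 4]].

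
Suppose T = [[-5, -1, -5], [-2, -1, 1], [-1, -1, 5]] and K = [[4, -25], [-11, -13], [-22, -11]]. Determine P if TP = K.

P = [[1, 6], [6, 0], [-3, -1]]

Since T multiplies P on the left, P = T⁻¹K.
det T = 6, so T⁻¹ = [[-2/3, 5/3, -1], [3/2, -5, 5/2], [1/6, -2/3, 1/2]].
P = T⁻¹K = [[-2/3, 5/3, -1], [3/2, -5, 5/2], [1/6, -2/3, 1/2]] · [[4, -25], [-11, -13], [-22, -11]] = [[1, 6], [6, 0], [-3, -1]].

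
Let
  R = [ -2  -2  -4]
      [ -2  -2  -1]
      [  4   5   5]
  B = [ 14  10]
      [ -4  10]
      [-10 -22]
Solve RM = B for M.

R is on the left of M, so left-multiply by R⁻¹: M = R⁻¹B.
R has determinant 6; R⁻¹ = [[-5/6, -5/3, -1], [1, 1, 1], [-1/3, 1/3, 0]].
M = R⁻¹B = [[-5/6, -5/3, -1], [1, 1, 1], [-1/3, 1/3, 0]] · [[14, 10], [-4, 10], [-10, -22]] = [[5, -3], [0, -2], [-6, 0]].

M = [[5, -3], [0, -2], [-6, 0]]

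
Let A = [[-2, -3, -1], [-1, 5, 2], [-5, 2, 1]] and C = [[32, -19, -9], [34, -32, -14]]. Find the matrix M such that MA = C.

Since A sits to the right of M, M = CA⁻¹.
det A = 2, so A⁻¹ = [[1/2, 1/2, -1/2], [-9/2, -7/2, 5/2], [23/2, 19/2, -13/2]].
M = CA⁻¹ = [[32, -19, -9], [34, -32, -14]] · [[1/2, 1/2, -1/2], [-9/2, -7/2, 5/2], [23/2, 19/2, -13/2]] = [[-2, -3, -5], [0, -4, -6]].

M = [[-2, -3, -5], [0, -4, -6]]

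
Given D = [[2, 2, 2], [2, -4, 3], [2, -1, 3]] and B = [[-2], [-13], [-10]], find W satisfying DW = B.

Left-multiplying both sides by D⁻¹ gives W = D⁻¹B.
D has determinant -6; D⁻¹ = [[3/2, 4/3, -7/3], [0, -1/3, 1/3], [-1, -1, 2]].
W = D⁻¹B = [[3/2, 4/3, -7/3], [0, -1/3, 1/3], [-1, -1, 2]] · [[-2], [-13], [-10]] = [[3], [1], [-5]].

W = [[3], [1], [-5]]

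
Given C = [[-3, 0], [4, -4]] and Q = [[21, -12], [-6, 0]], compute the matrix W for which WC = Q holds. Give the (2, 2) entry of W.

Since C sits to the right of W, W = QC⁻¹.
det C = 12; the adjugate gives C⁻¹ = [[-1/3, 0], [-1/3, -1/4]].
W = QC⁻¹ = [[21, -12], [-6, 0]] · [[-1/3, 0], [-1/3, -1/4]] = [[-3, 3], [2, 0]].

0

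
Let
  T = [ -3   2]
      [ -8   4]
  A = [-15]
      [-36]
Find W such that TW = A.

Left-multiplying both sides by T⁻¹ gives W = T⁻¹A.
T has determinant 4; T⁻¹ = [[1, -1/2], [2, -3/4]].
W = T⁻¹A = [[1, -1/2], [2, -3/4]] · [[-15], [-36]] = [[3], [-3]].

W = [[3], [-3]]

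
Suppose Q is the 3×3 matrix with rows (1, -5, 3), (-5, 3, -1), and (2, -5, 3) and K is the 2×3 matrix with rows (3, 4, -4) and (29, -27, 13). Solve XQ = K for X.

X = [[3, -2, -5], [-3, -4, 6]]

Q is on the right of X, so right-multiply by Q⁻¹: X = KQ⁻¹.
det Q = -4, so Q⁻¹ = [[-1, 0, 1], [-13/4, 3/4, 7/2], [-19/4, 5/4, 11/2]].
X = KQ⁻¹ = [[3, 4, -4], [29, -27, 13]] · [[-1, 0, 1], [-13/4, 3/4, 7/2], [-19/4, 5/4, 11/2]] = [[3, -2, -5], [-3, -4, 6]].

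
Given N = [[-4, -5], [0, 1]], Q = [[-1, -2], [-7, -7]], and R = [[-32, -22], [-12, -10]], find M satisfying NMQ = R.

Left-multiply by N⁻¹ and right-multiply by Q⁻¹: M = N⁻¹RQ⁻¹.
det N = -4; the adjugate gives N⁻¹ = [[-1/4, -5/4], [0, 1]].
Q has determinant -7; Q⁻¹ = [[1, -2/7], [-1, 1/7]].
N⁻¹R = [[23, 18], [-12, -10]].
M = (N⁻¹R)Q⁻¹ = [[5, -4], [-2, 2]].

M = [[5, -4], [-2, 2]]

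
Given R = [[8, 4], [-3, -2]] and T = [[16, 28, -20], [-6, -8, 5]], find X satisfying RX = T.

Left-multiplying both sides by R⁻¹ gives X = R⁻¹T.
det R = -4, so R⁻¹ = [[1/2, 1], [-3/4, -2]].
X = R⁻¹T = [[1/2, 1], [-3/4, -2]] · [[16, 28, -20], [-6, -8, 5]] = [[2, 6, -5], [0, -5, 5]].

X = [[2, 6, -5], [0, -5, 5]]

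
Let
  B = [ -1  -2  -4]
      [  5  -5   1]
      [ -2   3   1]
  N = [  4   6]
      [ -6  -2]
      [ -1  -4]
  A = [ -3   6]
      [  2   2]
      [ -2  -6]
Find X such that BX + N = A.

BX = A − N = [[-7, 0], [8, 4], [-1, -2]].
Since B multiplies X on the left, X = B⁻¹(A − N).
B has determinant 2; B⁻¹ = [[-4, -5, -11], [-7/2, -9/2, -19/2], [5/2, 7/2, 15/2]].
X = B⁻¹(A − N) = [[-1, 2], [-2, 1], [3, -1]].

X = [[-1, 2], [-2, 1], [3, -1]]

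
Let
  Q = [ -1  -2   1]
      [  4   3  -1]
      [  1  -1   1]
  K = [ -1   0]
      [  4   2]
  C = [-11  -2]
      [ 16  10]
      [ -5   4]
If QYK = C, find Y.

Left-multiply by Q⁻¹ and right-multiply by K⁻¹: Y = Q⁻¹CK⁻¹.
det Q = 1, so Q⁻¹ = [[2, 1, -1], [-5, -2, 3], [-7, -3, 5]].
det K = -2; the adjugate gives K⁻¹ = [[-1, 0], [2, 1/2]].
Q⁻¹C = [[-1, 2], [8, 2], [4, 4]].
Y = (Q⁻¹C)K⁻¹ = [[5, 1], [-4, 1], [4, 2]].

Y = [[5, 1], [-4, 1], [4, 2]]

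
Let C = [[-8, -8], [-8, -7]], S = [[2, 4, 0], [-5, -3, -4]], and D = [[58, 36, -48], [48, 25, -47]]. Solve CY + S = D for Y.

CY = D − S = [[56, 32, -48], [53, 28, -43]].
C is on the left of Y, so left-multiply by C⁻¹: Y = C⁻¹(D − S).
det C = -8, so C⁻¹ = [[7/8, -1], [-1, 1]].
Y = C⁻¹(D − S) = [[-4, 0, 1], [-3, -4, 5]].

Y = [[-4, 0, 1], [-3, -4, 5]]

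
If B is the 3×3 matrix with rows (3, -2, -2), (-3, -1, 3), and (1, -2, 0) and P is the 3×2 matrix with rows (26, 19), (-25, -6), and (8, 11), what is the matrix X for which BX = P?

Left-multiplying both sides by B⁻¹ gives X = B⁻¹P.
det B = -2, so B⁻¹ = [[-3, -2, 4], [-3/2, -1, 3/2], [-7/2, -2, 9/2]].
X = B⁻¹P = [[-3, -2, 4], [-3/2, -1, 3/2], [-7/2, -2, 9/2]] · [[26, 19], [-25, -6], [8, 11]] = [[4, -1], [-2, -6], [-5, -5]].

X = [[4, -1], [-2, -6], [-5, -5]]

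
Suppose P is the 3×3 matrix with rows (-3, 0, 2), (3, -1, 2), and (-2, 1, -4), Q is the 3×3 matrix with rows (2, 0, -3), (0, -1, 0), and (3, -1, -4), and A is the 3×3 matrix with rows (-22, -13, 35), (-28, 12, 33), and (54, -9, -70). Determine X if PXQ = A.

Isolating X: multiply by P⁻¹ from the left and Q⁻¹ from the right, so X = P⁻¹AQ⁻¹.
det P = -4; the adjugate gives P⁻¹ = [[-1/2, -1/2, -1/2], [-2, -4, -3], [-1/4, -3/4, -3/4]].
det Q = -1, so Q⁻¹ = [[-4, -3, 3], [0, -1, 0], [-3, -2, 2]].
P⁻¹A = [[-2, 5, 1], [-6, 5, 8], [-14, 1, 19]].
X = (P⁻¹A)Q⁻¹ = [[5, -1, -4], [0, -3, -2], [-1, 3, -4]].

X = [[5, -1, -4], [0, -3, -2], [-1, 3, -4]]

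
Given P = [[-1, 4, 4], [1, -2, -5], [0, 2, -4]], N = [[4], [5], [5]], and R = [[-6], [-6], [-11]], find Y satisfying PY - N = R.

PY = R + N = [[-2], [-1], [-6]].
Left-multiplying both sides by P⁻¹ gives Y = P⁻¹(R + N).
det P = 6, so P⁻¹ = [[3, 4, -2], [2/3, 2/3, -1/6], [1/3, 1/3, -1/3]].
Y = P⁻¹(R + N) = [[2], [-1], [1]].

Y = [[2], [-1], [1]]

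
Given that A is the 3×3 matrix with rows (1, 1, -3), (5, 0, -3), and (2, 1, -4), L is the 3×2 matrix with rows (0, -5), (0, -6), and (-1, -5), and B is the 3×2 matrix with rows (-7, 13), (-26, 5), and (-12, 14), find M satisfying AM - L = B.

AM = B + L = [[-7, 8], [-26, -1], [-13, 9]].
Since A multiplies M on the left, M = A⁻¹(B + L).
det A = 2; the adjugate gives A⁻¹ = [[3/2, 1/2, -3/2], [7, 1, -6], [5/2, 1/2, -5/2]].
M = A⁻¹(B + L) = [[-4, -2], [3, 1], [2, -3]].

M = [[-4, -2], [3, 1], [2, -3]]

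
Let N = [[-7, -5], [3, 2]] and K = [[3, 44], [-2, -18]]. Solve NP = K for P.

N is on the left of P, so left-multiply by N⁻¹: P = N⁻¹K.
det N = 1; the adjugate gives N⁻¹ = [[2, 5], [-3, -7]].
P = N⁻¹K = [[2, 5], [-3, -7]] · [[3, 44], [-2, -18]] = [[-4, -2], [5, -6]].

P = [[-4, -2], [5, -6]]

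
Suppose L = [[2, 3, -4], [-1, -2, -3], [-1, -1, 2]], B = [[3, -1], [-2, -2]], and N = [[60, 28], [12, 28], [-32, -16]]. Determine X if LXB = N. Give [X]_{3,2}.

4

Isolating X: multiply by L⁻¹ from the left and B⁻¹ from the right, so X = L⁻¹NB⁻¹.
det L = 5; the adjugate gives L⁻¹ = [[-7/5, -2/5, -17/5], [1, 0, 2], [-1/5, -1/5, -1/5]].
B has determinant -8; B⁻¹ = [[1/4, -1/8], [-1/4, -3/8]].
L⁻¹N = [[20, 4], [-4, -4], [-8, -8]].
X = (L⁻¹N)B⁻¹ = [[4, -4], [0, 2], [0, 4]].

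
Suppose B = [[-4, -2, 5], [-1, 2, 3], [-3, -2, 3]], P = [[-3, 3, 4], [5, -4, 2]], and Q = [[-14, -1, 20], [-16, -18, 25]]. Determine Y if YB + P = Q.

YB = Q − P = [[-11, -4, 16], [-21, -14, 23]].
Right-multiplying both sides by B⁻¹ gives Y = (Q − P)B⁻¹.
det B = 4; the adjugate gives B⁻¹ = [[3, -1, -4], [-3/2, 3/4, 7/4], [2, -1/2, -5/2]].
Y = (Q − P)B⁻¹ = [[5, 0, -3], [4, -1, 2]].

Y = [[5, 0, -3], [4, -1, 2]]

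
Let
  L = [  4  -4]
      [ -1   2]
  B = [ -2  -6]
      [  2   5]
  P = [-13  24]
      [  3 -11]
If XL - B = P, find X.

X = [[-3, 3], [1, -1]]

XL = P + B = [[-15, 18], [5, -6]].
Since L sits to the right of X, X = (P + B)L⁻¹.
det L = 4; the adjugate gives L⁻¹ = [[1/2, 1], [1/4, 1]].
X = (P + B)L⁻¹ = [[-3, 3], [1, -1]].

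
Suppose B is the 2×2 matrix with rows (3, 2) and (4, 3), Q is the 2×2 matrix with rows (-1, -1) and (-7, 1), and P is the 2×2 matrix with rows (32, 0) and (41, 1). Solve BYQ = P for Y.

Left-multiply by B⁻¹ and right-multiply by Q⁻¹: Y = B⁻¹PQ⁻¹.
det B = 1; the adjugate gives B⁻¹ = [[3, -2], [-4, 3]].
Q has determinant -8; Q⁻¹ = [[-1/8, -1/8], [-7/8, 1/8]].
B⁻¹P = [[14, -2], [-5, 3]].
Y = (B⁻¹P)Q⁻¹ = [[0, -2], [-2, 1]].

Y = [[0, -2], [-2, 1]]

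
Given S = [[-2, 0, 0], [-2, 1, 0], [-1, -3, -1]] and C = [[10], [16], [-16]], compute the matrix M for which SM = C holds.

M = [[-5], [6], [3]]

S is on the left of M, so left-multiply by S⁻¹: M = S⁻¹C.
det S = 2, so S⁻¹ = [[-1/2, 0, 0], [-1, 1, 0], [7/2, -3, -1]].
M = S⁻¹C = [[-1/2, 0, 0], [-1, 1, 0], [7/2, -3, -1]] · [[10], [16], [-16]] = [[-5], [6], [3]].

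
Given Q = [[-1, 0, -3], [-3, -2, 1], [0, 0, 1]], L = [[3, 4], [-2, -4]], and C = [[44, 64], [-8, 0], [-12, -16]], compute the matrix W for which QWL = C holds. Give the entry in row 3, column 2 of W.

Isolating W: multiply by Q⁻¹ from the left and L⁻¹ from the right, so W = Q⁻¹CL⁻¹.
det Q = 2; the adjugate gives Q⁻¹ = [[-1, 0, -3], [3/2, -1/2, 5], [0, 0, 1]].
det L = -4; the adjugate gives L⁻¹ = [[1, 1], [-1/2, -3/4]].
Q⁻¹C = [[-8, -16], [10, 16], [-12, -16]].
W = (Q⁻¹C)L⁻¹ = [[0, 4], [2, -2], [-4, 0]].

0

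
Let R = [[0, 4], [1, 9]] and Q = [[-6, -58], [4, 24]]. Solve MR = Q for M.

M = [[-1, -6], [-3, 4]]

Right-multiplying both sides by R⁻¹ gives M = QR⁻¹.
det R = -4, so R⁻¹ = [[-9/4, 1], [1/4, 0]].
M = QR⁻¹ = [[-6, -58], [4, 24]] · [[-9/4, 1], [1/4, 0]] = [[-1, -6], [-3, 4]].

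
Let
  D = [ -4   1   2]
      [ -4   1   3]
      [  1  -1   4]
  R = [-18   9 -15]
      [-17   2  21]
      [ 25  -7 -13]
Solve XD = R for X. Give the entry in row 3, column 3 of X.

1

Right-multiplying both sides by D⁻¹ gives X = RD⁻¹.
det D = -3, so D⁻¹ = [[-7/3, 2, -1/3], [-19/3, 6, -4/3], [-1, 1, 0]].
X = RD⁻¹ = [[-18, 9, -15], [-17, 2, 21], [25, -7, -13]] · [[-7/3, 2, -1/3], [-19/3, 6, -4/3], [-1, 1, 0]] = [[0, 3, -6], [6, -1, 3], [-1, -5, 1]].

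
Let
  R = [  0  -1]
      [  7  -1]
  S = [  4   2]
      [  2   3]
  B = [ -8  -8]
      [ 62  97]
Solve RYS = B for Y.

Y = [[0, 5], [1, 2]]

Left-multiply by R⁻¹ and right-multiply by S⁻¹: Y = R⁻¹BS⁻¹.
det R = 7; the adjugate gives R⁻¹ = [[-1/7, 1/7], [-1, 0]].
S has determinant 8; S⁻¹ = [[3/8, -1/4], [-1/4, 1/2]].
R⁻¹B = [[10, 15], [8, 8]].
Y = (R⁻¹B)S⁻¹ = [[0, 5], [1, 2]].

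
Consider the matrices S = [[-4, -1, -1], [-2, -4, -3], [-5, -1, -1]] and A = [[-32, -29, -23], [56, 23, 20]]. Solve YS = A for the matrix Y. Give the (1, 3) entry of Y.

S is on the right of Y, so right-multiply by S⁻¹: Y = AS⁻¹.
S has determinant 1; S⁻¹ = [[1, 0, -1], [13, -1, -10], [-18, 1, 14]].
Y = AS⁻¹ = [[-32, -29, -23], [56, 23, 20]] · [[1, 0, -1], [13, -1, -10], [-18, 1, 14]] = [[5, 6, 0], [-5, -3, -6]].

0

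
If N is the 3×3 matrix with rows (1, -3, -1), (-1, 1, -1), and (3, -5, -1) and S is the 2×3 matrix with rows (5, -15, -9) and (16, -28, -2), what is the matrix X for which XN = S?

X = [[3, 4, 2], [3, -4, 3]]

N is on the right of X, so right-multiply by N⁻¹: X = SN⁻¹.
N has determinant 4; N⁻¹ = [[-3/2, 1/2, 1], [-1, 1/2, 1/2], [1/2, -1, -1/2]].
X = SN⁻¹ = [[5, -15, -9], [16, -28, -2]] · [[-3/2, 1/2, 1], [-1, 1/2, 1/2], [1/2, -1, -1/2]] = [[3, 4, 2], [3, -4, 3]].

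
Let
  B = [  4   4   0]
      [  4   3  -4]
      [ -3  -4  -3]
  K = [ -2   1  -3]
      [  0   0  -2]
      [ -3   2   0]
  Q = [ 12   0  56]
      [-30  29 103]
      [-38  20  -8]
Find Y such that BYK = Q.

Y = [[-5, 3, -1], [-1, -1, 4], [1, 5, -5]]

Left-multiply by B⁻¹ and right-multiply by K⁻¹: Y = B⁻¹QK⁻¹.
det B = -4; the adjugate gives B⁻¹ = [[25/4, -3, 4], [-6, 3, -4], [7/4, -1, 1]].
K has determinant -2; K⁻¹ = [[-2, 3, 1], [-3, 9/2, 2], [0, -1/2, 0]].
B⁻¹Q = [[13, -7, 9], [-10, 7, 5], [13, -9, -13]].
Y = (B⁻¹Q)K⁻¹ = [[-5, 3, -1], [-1, -1, 4], [1, 5, -5]].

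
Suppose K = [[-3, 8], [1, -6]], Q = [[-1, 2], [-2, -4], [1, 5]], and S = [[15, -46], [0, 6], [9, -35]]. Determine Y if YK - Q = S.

YK = S + Q = [[14, -44], [-2, 2], [10, -30]].
K is on the right of Y, so right-multiply by K⁻¹: Y = (S + Q)K⁻¹.
K has determinant 10; K⁻¹ = [[-3/5, -4/5], [-1/10, -3/10]].
Y = (S + Q)K⁻¹ = [[-4, 2], [1, 1], [-3, 1]].

Y = [[-4, 2], [1, 1], [-3, 1]]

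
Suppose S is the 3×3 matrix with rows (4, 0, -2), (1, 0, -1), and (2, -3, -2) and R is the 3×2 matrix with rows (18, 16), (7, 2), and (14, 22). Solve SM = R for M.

Left-multiplying both sides by S⁻¹ gives M = S⁻¹R.
det S = -6; the adjugate gives S⁻¹ = [[1/2, -1, 0], [0, 2/3, -1/3], [1/2, -2, 0]].
M = S⁻¹R = [[1/2, -1, 0], [0, 2/3, -1/3], [1/2, -2, 0]] · [[18, 16], [7, 2], [14, 22]] = [[2, 6], [0, -6], [-5, 4]].

M = [[2, 6], [0, -6], [-5, 4]]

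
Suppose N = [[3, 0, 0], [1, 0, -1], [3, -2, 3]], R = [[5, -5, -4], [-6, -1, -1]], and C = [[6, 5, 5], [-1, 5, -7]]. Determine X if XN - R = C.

X = [[4, -1, 0], [-1, 2, -2]]

XN = C + R = [[11, 0, 1], [-7, 4, -8]].
N is on the right of X, so right-multiply by N⁻¹: X = (C + R)N⁻¹.
det N = -6, so N⁻¹ = [[1/3, 0, 0], [1, -3/2, -1/2], [1/3, -1, 0]].
X = (C + R)N⁻¹ = [[4, -1, 0], [-1, 2, -2]].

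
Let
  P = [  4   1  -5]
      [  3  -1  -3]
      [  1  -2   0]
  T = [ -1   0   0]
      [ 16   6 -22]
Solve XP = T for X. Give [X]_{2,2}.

4

Right-multiplying both sides by P⁻¹ gives X = TP⁻¹.
det P = -2, so P⁻¹ = [[3, -5, 4], [3/2, -5/2, 3/2], [5/2, -9/2, 7/2]].
X = TP⁻¹ = [[-1, 0, 0], [16, 6, -22]] · [[3, -5, 4], [3/2, -5/2, 3/2], [5/2, -9/2, 7/2]] = [[-3, 5, -4], [2, 4, -4]].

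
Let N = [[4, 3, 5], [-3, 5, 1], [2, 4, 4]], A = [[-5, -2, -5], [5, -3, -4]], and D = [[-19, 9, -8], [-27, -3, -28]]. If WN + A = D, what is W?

WN = D − A = [[-14, 11, -3], [-32, 0, -24]].
Since N sits to the right of W, W = (D − A)N⁻¹.
det N = -4, so N⁻¹ = [[-4, -2, 11/2], [-7/2, -3/2, 19/4], [11/2, 5/2, -29/4]].
W = (D − A)N⁻¹ = [[1, 4, -3], [-4, 4, -2]].

W = [[1, 4, -3], [-4, 4, -2]]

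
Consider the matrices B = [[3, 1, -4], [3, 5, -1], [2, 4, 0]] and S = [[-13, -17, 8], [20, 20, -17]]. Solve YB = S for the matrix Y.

Y = [[-1, -4, 1], [3, 5, -2]]

Right-multiplying both sides by B⁻¹ gives Y = SB⁻¹.
det B = 2, so B⁻¹ = [[2, -8, 19/2], [-1, 4, -9/2], [1, -5, 6]].
Y = SB⁻¹ = [[-13, -17, 8], [20, 20, -17]] · [[2, -8, 19/2], [-1, 4, -9/2], [1, -5, 6]] = [[-1, -4, 1], [3, 5, -2]].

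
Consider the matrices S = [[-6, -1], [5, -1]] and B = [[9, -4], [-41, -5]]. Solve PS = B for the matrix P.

S is on the right of P, so right-multiply by S⁻¹: P = BS⁻¹.
det S = 11, so S⁻¹ = [[-1/11, 1/11], [-5/11, -6/11]].
P = BS⁻¹ = [[9, -4], [-41, -5]] · [[-1/11, 1/11], [-5/11, -6/11]] = [[1, 3], [6, -1]].

P = [[1, 3], [6, -1]]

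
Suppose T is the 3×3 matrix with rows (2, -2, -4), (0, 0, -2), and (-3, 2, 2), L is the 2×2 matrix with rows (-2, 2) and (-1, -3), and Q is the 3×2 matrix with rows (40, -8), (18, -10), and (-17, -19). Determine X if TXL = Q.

X = T⁻¹QL⁻¹ (apply T⁻¹ on the left and L⁻¹ on the right).
det T = -4; the adjugate gives T⁻¹ = [[-1, 1, -1], [-3/2, 2, -1], [0, -1/2, 0]].
det L = 8, so L⁻¹ = [[-3/8, -1/4], [1/8, -1/4]].
T⁻¹Q = [[-5, 17], [-7, 11], [-9, 5]].
X = (T⁻¹Q)L⁻¹ = [[4, -3], [4, -1], [4, 1]].

X = [[4, -3], [4, -1], [4, 1]]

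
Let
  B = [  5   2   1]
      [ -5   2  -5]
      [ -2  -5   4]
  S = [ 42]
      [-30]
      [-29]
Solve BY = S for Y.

Y = [[6], [5], [2]]

Since B multiplies Y on the left, Y = B⁻¹S.
det B = 4; the adjugate gives B⁻¹ = [[-17/4, -13/4, -3], [15/2, 11/2, 5], [29/4, 21/4, 5]].
Y = B⁻¹S = [[-17/4, -13/4, -3], [15/2, 11/2, 5], [29/4, 21/4, 5]] · [[42], [-30], [-29]] = [[6], [5], [2]].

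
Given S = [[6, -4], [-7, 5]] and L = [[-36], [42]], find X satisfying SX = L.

X = [[-6], [0]]

Left-multiplying both sides by S⁻¹ gives X = S⁻¹L.
S has determinant 2; S⁻¹ = [[5/2, 2], [7/2, 3]].
X = S⁻¹L = [[5/2, 2], [7/2, 3]] · [[-36], [42]] = [[-6], [0]].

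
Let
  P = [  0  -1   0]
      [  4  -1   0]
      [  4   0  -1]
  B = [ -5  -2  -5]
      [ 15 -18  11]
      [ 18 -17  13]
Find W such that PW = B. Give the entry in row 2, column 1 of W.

P is on the left of W, so left-multiply by P⁻¹: W = P⁻¹B.
det P = -4, so P⁻¹ = [[-1/4, 1/4, 0], [-1, 0, 0], [-1, 1, -1]].
W = P⁻¹B = [[-1/4, 1/4, 0], [-1, 0, 0], [-1, 1, -1]] · [[-5, -2, -5], [15, -18, 11], [18, -17, 13]] = [[5, -4, 4], [5, 2, 5], [2, 1, 3]].

5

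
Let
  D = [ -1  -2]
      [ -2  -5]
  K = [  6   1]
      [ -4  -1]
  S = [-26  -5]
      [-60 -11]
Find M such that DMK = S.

M = [[-1, -4], [2, 1]]

M = D⁻¹SK⁻¹ (apply D⁻¹ on the left and K⁻¹ on the right).
det D = 1, so D⁻¹ = [[-5, 2], [2, -1]].
K has determinant -2; K⁻¹ = [[1/2, 1/2], [-2, -3]].
D⁻¹S = [[10, 3], [8, 1]].
M = (D⁻¹S)K⁻¹ = [[-1, -4], [2, 1]].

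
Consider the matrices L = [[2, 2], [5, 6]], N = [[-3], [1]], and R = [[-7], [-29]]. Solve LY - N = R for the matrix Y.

LY = R + N = [[-10], [-28]].
Since L multiplies Y on the left, Y = L⁻¹(R + N).
det L = 2; the adjugate gives L⁻¹ = [[3, -1], [-5/2, 1]].
Y = L⁻¹(R + N) = [[-2], [-3]].

Y = [[-2], [-3]]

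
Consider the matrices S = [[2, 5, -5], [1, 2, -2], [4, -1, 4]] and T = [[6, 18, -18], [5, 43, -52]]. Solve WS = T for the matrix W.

W = [[6, -6, 0], [6, 5, -3]]

S is on the right of W, so right-multiply by S⁻¹: W = TS⁻¹.
S has determinant -3; S⁻¹ = [[-2, 5, 0], [4, -28/3, 1/3], [3, -22/3, 1/3]].
W = TS⁻¹ = [[6, 18, -18], [5, 43, -52]] · [[-2, 5, 0], [4, -28/3, 1/3], [3, -22/3, 1/3]] = [[6, -6, 0], [6, 5, -3]].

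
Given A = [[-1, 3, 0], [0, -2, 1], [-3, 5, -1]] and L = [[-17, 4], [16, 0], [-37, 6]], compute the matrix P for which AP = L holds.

P = [[2, -1], [-5, 1], [6, 2]]

Since A multiplies P on the left, P = A⁻¹L.
A has determinant -6; A⁻¹ = [[1/2, -1/2, -1/2], [1/2, -1/6, -1/6], [1, 2/3, -1/3]].
P = A⁻¹L = [[1/2, -1/2, -1/2], [1/2, -1/6, -1/6], [1, 2/3, -1/3]] · [[-17, 4], [16, 0], [-37, 6]] = [[2, -1], [-5, 1], [6, 2]].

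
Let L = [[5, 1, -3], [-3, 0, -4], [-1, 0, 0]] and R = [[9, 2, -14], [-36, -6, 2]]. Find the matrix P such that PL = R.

L is on the right of P, so right-multiply by L⁻¹: P = RL⁻¹.
det L = 4, so L⁻¹ = [[0, 0, -1], [1, -3/4, 29/4], [0, -1/4, 3/4]].
P = RL⁻¹ = [[9, 2, -14], [-36, -6, 2]] · [[0, 0, -1], [1, -3/4, 29/4], [0, -1/4, 3/4]] = [[2, 2, -5], [-6, 4, -6]].

P = [[2, 2, -5], [-6, 4, -6]]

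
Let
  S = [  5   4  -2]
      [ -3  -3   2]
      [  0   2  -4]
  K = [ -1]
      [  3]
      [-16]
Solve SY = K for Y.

Y = [[-1], [4], [6]]

Left-multiplying both sides by S⁻¹ gives Y = S⁻¹K.
det S = 4, so S⁻¹ = [[2, 3, 1/2], [-3, -5, -1], [-3/2, -5/2, -3/4]].
Y = S⁻¹K = [[2, 3, 1/2], [-3, -5, -1], [-3/2, -5/2, -3/4]] · [[-1], [3], [-16]] = [[-1], [4], [6]].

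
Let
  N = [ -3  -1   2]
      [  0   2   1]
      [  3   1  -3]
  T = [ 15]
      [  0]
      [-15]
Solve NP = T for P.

P = [[-5], [0], [0]]

Left-multiplying both sides by N⁻¹ gives P = N⁻¹T.
det N = 6, so N⁻¹ = [[-7/6, -1/6, -5/6], [1/2, 1/2, 1/2], [-1, 0, -1]].
P = N⁻¹T = [[-7/6, -1/6, -5/6], [1/2, 1/2, 1/2], [-1, 0, -1]] · [[15], [0], [-15]] = [[-5], [0], [0]].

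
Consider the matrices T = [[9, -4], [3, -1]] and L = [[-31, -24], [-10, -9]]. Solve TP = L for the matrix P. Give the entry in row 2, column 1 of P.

Since T multiplies P on the left, P = T⁻¹L.
T has determinant 3; T⁻¹ = [[-1/3, 4/3], [-1, 3]].
P = T⁻¹L = [[-1/3, 4/3], [-1, 3]] · [[-31, -24], [-10, -9]] = [[-3, -4], [1, -3]].

1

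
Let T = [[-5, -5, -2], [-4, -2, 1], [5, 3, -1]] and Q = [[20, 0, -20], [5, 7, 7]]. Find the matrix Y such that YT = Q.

Since T sits to the right of Y, Y = QT⁻¹.
T has determinant 4; T⁻¹ = [[-1/4, -11/4, -9/4], [1/4, 15/4, 13/4], [-1/2, -5/2, -5/2]].
Y = QT⁻¹ = [[20, 0, -20], [5, 7, 7]] · [[-1/4, -11/4, -9/4], [1/4, 15/4, 13/4], [-1/2, -5/2, -5/2]] = [[5, -5, 5], [-3, -5, -6]].

Y = [[5, -5, 5], [-3, -5, -6]]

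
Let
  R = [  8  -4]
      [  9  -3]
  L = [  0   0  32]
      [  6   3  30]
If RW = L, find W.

Left-multiplying both sides by R⁻¹ gives W = R⁻¹L.
det R = 12; the adjugate gives R⁻¹ = [[-1/4, 1/3], [-3/4, 2/3]].
W = R⁻¹L = [[-1/4, 1/3], [-3/4, 2/3]] · [[0, 0, 32], [6, 3, 30]] = [[2, 1, 2], [4, 2, -4]].

W = [[2, 1, 2], [4, 2, -4]]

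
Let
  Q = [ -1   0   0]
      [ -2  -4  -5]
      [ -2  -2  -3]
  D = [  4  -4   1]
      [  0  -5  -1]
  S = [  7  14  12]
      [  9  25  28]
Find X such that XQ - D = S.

XQ = S + D = [[11, 10, 13], [9, 20, 27]].
Right-multiplying both sides by Q⁻¹ gives X = (S + D)Q⁻¹.
det Q = -2, so Q⁻¹ = [[-1, 0, 0], [-2, -3/2, 5/2], [2, 1, -2]].
X = (S + D)Q⁻¹ = [[-5, -2, -1], [5, -3, -4]].

X = [[-5, -2, -1], [5, -3, -4]]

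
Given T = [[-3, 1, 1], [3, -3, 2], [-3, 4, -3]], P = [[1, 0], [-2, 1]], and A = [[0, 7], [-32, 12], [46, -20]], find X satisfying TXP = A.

Left-multiply by T⁻¹ and right-multiply by P⁻¹: X = T⁻¹AP⁻¹.
det T = 3, so T⁻¹ = [[1/3, 7/3, 5/3], [1, 4, 3], [1, 3, 2]].
det P = 1, so P⁻¹ = [[1, 0], [2, 1]].
T⁻¹A = [[2, -3], [10, -5], [-4, 3]].
X = (T⁻¹A)P⁻¹ = [[-4, -3], [0, -5], [2, 3]].

X = [[-4, -3], [0, -5], [2, 3]]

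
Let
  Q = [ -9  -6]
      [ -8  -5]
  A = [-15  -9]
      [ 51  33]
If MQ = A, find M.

M = [[-1, 3], [-3, -3]]

Q is on the right of M, so right-multiply by Q⁻¹: M = AQ⁻¹.
det Q = -3, so Q⁻¹ = [[5/3, -2], [-8/3, 3]].
M = AQ⁻¹ = [[-15, -9], [51, 33]] · [[5/3, -2], [-8/3, 3]] = [[-1, 3], [-3, -3]].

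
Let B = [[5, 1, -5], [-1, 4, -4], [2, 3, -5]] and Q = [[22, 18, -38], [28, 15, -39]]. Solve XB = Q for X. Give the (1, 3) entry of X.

2

Right-multiplying both sides by B⁻¹ gives X = QB⁻¹.
det B = 2, so B⁻¹ = [[-4, -5, 8], [-13/2, -15/2, 25/2], [-11/2, -13/2, 21/2]].
X = QB⁻¹ = [[22, 18, -38], [28, 15, -39]] · [[-4, -5, 8], [-13/2, -15/2, 25/2], [-11/2, -13/2, 21/2]] = [[4, 2, 2], [5, 1, 2]].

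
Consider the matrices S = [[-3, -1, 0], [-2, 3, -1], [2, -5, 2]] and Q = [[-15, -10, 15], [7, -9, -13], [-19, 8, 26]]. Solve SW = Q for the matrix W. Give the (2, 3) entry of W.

S is on the left of W, so left-multiply by S⁻¹: W = S⁻¹Q.
det S = -5; the adjugate gives S⁻¹ = [[-1/5, -2/5, -1/5], [-2/5, 6/5, 3/5], [-4/5, 17/5, 11/5]].
W = S⁻¹Q = [[-1/5, -2/5, -1/5], [-2/5, 6/5, 3/5], [-4/5, 17/5, 11/5]] · [[-15, -10, 15], [7, -9, -13], [-19, 8, 26]] = [[4, 4, -3], [3, -2, -6], [-6, -5, 1]].

-6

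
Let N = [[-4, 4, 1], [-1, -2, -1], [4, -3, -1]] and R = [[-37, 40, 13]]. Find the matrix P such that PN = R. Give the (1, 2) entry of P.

Since N sits to the right of P, P = RN⁻¹.
det N = -5, so N⁻¹ = [[1/5, -1/5, 2/5], [1, 0, 1], [-11/5, -4/5, -12/5]].
P = RN⁻¹ = [[-37, 40, 13]] · [[1/5, -1/5, 2/5], [1, 0, 1], [-11/5, -4/5, -12/5]] = [[4, -3, -6]].

-3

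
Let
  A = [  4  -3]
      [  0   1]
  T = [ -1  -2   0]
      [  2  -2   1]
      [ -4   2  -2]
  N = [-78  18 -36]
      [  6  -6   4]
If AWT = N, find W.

Left-multiply by A⁻¹ and right-multiply by T⁻¹: W = A⁻¹NT⁻¹.
A has determinant 4; A⁻¹ = [[1/4, 3/4], [0, 1]].
T has determinant -2; T⁻¹ = [[-1, 2, 1], [0, -1, -1/2], [2, -5, -3]].
A⁻¹N = [[-15, 0, -6], [6, -6, 4]].
W = (A⁻¹N)T⁻¹ = [[3, 0, 3], [2, -2, -3]].

W = [[3, 0, 3], [2, -2, -3]]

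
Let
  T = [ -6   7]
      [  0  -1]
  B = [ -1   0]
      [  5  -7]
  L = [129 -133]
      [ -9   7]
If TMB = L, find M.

M = [[1, -2], [-4, 1]]

Left-multiply by T⁻¹ and right-multiply by B⁻¹: M = T⁻¹LB⁻¹.
det T = 6; the adjugate gives T⁻¹ = [[-1/6, -7/6], [0, -1]].
det B = 7, so B⁻¹ = [[-1, 0], [-5/7, -1/7]].
T⁻¹L = [[-11, 14], [9, -7]].
M = (T⁻¹L)B⁻¹ = [[1, -2], [-4, 1]].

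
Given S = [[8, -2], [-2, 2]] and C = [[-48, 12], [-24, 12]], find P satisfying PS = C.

P = [[-6, 0], [-2, 4]]

Right-multiplying both sides by S⁻¹ gives P = CS⁻¹.
det S = 12; the adjugate gives S⁻¹ = [[1/6, 1/6], [1/6, 2/3]].
P = CS⁻¹ = [[-48, 12], [-24, 12]] · [[1/6, 1/6], [1/6, 2/3]] = [[-6, 0], [-2, 4]].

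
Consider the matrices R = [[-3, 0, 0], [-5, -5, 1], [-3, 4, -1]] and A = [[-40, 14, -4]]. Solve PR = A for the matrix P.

Right-multiplying both sides by R⁻¹ gives P = AR⁻¹.
R has determinant -3; R⁻¹ = [[-1/3, 0, 0], [8/3, -1, -1], [35/3, -4, -5]].
P = AR⁻¹ = [[-40, 14, -4]] · [[-1/3, 0, 0], [8/3, -1, -1], [35/3, -4, -5]] = [[4, 2, 6]].

P = [[4, 2, 6]]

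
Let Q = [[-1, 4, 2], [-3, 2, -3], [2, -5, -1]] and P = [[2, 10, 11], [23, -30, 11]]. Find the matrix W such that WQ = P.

Since Q sits to the right of W, W = PQ⁻¹.
det Q = 3; the adjugate gives Q⁻¹ = [[-17/3, -2, -16/3], [-3, -1, -3], [11/3, 1, 10/3]].
W = PQ⁻¹ = [[2, 10, 11], [23, -30, 11]] · [[-17/3, -2, -16/3], [-3, -1, -3], [11/3, 1, 10/3]] = [[-1, -3, -4], [0, -5, 4]].

W = [[-1, -3, -4], [0, -5, 4]]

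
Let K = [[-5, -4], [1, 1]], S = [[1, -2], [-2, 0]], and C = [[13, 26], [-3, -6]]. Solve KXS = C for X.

Isolating X: multiply by K⁻¹ from the left and S⁻¹ from the right, so X = K⁻¹CS⁻¹.
K has determinant -1; K⁻¹ = [[-1, -4], [1, 5]].
det S = -4; the adjugate gives S⁻¹ = [[0, -1/2], [-1/2, -1/4]].
K⁻¹C = [[-1, -2], [-2, -4]].
X = (K⁻¹C)S⁻¹ = [[1, 1], [2, 2]].

X = [[1, 1], [2, 2]]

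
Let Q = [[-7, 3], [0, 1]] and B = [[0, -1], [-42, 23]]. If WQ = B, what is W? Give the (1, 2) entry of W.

Since Q sits to the right of W, W = BQ⁻¹.
Q has determinant -7; Q⁻¹ = [[-1/7, 3/7], [0, 1]].
W = BQ⁻¹ = [[0, -1], [-42, 23]] · [[-1/7, 3/7], [0, 1]] = [[0, -1], [6, 5]].

-1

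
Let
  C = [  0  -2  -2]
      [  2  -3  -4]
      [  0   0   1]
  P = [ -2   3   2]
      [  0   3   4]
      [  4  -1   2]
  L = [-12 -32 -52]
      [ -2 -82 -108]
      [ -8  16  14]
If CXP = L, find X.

X = [[-2, -1, 0], [-1, 2, 3], [2, 3, -1]]

Left-multiply by C⁻¹ and right-multiply by P⁻¹: X = C⁻¹LP⁻¹.
det C = 4; the adjugate gives C⁻¹ = [[-3/4, 1/2, 1/2], [-1/2, 0, -1], [0, 0, 1]].
det P = 4, so P⁻¹ = [[5/2, -2, 3/2], [4, -3, 2], [-3, 5/2, -3/2]].
C⁻¹L = [[4, -9, -8], [14, 0, 12], [-8, 16, 14]].
X = (C⁻¹L)P⁻¹ = [[-2, -1, 0], [-1, 2, 3], [2, 3, -1]].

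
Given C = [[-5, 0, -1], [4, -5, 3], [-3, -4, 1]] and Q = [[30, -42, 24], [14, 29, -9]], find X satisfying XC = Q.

Since C sits to the right of X, X = QC⁻¹.
det C = -4, so C⁻¹ = [[-7/4, -1, 5/4], [13/4, 2, -11/4], [31/4, 5, -25/4]].
X = QC⁻¹ = [[30, -42, 24], [14, 29, -9]] · [[-7/4, -1, 5/4], [13/4, 2, -11/4], [31/4, 5, -25/4]] = [[-3, 6, 3], [0, -1, -6]].

X = [[-3, 6, 3], [0, -1, -6]]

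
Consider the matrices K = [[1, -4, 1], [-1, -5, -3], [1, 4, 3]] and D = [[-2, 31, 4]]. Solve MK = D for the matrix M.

Since K sits to the right of M, M = DK⁻¹.
K has determinant -2; K⁻¹ = [[3/2, -8, -17/2], [0, -1, -1], [-1/2, 4, 9/2]].
M = DK⁻¹ = [[-2, 31, 4]] · [[3/2, -8, -17/2], [0, -1, -1], [-1/2, 4, 9/2]] = [[-5, 1, 4]].

M = [[-5, 1, 4]]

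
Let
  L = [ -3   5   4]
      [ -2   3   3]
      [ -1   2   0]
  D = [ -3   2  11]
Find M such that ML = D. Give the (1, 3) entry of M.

-4

Right-multiplying both sides by L⁻¹ gives M = DL⁻¹.
det L = -1; the adjugate gives L⁻¹ = [[6, -8, -3], [3, -4, -1], [1, -1, -1]].
M = DL⁻¹ = [[-3, 2, 11]] · [[6, -8, -3], [3, -4, -1], [1, -1, -1]] = [[-1, 5, -4]].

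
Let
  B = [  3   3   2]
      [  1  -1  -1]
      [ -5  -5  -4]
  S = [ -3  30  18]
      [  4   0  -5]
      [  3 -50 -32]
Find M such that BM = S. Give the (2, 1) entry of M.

Since B multiplies M on the left, M = B⁻¹S.
B has determinant 4; B⁻¹ = [[-1/4, 1/2, -1/4], [9/4, -1/2, 5/4], [-5/2, 0, -3/2]].
M = B⁻¹S = [[-1/4, 1/2, -1/4], [9/4, -1/2, 5/4], [-5/2, 0, -3/2]] · [[-3, 30, 18], [4, 0, -5], [3, -50, -32]] = [[2, 5, 1], [-5, 5, 3], [3, 0, 3]].

-5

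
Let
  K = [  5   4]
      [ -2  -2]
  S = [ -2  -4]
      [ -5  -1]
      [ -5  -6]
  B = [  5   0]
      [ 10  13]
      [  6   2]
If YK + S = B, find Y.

YK = B − S = [[7, 4], [15, 14], [11, 8]].
Since K sits to the right of Y, Y = (B − S)K⁻¹.
det K = -2, so K⁻¹ = [[1, 2], [-1, -5/2]].
Y = (B − S)K⁻¹ = [[3, 4], [1, -5], [3, 2]].

Y = [[3, 4], [1, -5], [3, 2]]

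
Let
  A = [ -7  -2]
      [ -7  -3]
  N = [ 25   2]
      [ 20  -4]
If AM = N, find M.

M = [[-5, -2], [5, 6]]

Left-multiplying both sides by A⁻¹ gives M = A⁻¹N.
det A = 7; the adjugate gives A⁻¹ = [[-3/7, 2/7], [1, -1]].
M = A⁻¹N = [[-3/7, 2/7], [1, -1]] · [[25, 2], [20, -4]] = [[-5, -2], [5, 6]].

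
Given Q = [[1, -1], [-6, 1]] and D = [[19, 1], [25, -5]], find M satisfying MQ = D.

M = [[-5, -4], [1, -4]]

Q is on the right of M, so right-multiply by Q⁻¹: M = DQ⁻¹.
det Q = -5; the adjugate gives Q⁻¹ = [[-1/5, -1/5], [-6/5, -1/5]].
M = DQ⁻¹ = [[19, 1], [25, -5]] · [[-1/5, -1/5], [-6/5, -1/5]] = [[-5, -4], [1, -4]].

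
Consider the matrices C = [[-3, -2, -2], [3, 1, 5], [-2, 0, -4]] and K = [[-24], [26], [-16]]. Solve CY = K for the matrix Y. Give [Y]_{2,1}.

4

Since C multiplies Y on the left, Y = C⁻¹K.
det C = 4; the adjugate gives C⁻¹ = [[-1, -2, -2], [1/2, 2, 9/4], [1/2, 1, 3/4]].
Y = C⁻¹K = [[-1, -2, -2], [1/2, 2, 9/4], [1/2, 1, 3/4]] · [[-24], [26], [-16]] = [[4], [4], [2]].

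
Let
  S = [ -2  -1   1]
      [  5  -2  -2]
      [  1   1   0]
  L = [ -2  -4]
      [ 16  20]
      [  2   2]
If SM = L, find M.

Since S multiplies M on the left, M = S⁻¹L.
det S = 5, so S⁻¹ = [[2/5, 1/5, 4/5], [-2/5, -1/5, 1/5], [7/5, 1/5, 9/5]].
M = S⁻¹L = [[2/5, 1/5, 4/5], [-2/5, -1/5, 1/5], [7/5, 1/5, 9/5]] · [[-2, -4], [16, 20], [2, 2]] = [[4, 4], [-2, -2], [4, 2]].

M = [[4, 4], [-2, -2], [4, 2]]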